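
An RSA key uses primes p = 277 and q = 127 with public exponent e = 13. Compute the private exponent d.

32101

φ(n) = (p−1)(q−1) = 276·126 = 34776.
Need d with 13·d ≡ 1 (mod 34776). Apply the extended Euclidean algorithm:
34776 = 2675×13 + 1
13 = 13×1 + 0
Back-substitute:
1 = 34776 − 2675·13
So 13·(-2675) ≡ 1 (mod 34776), hence d ≡ -2675 ≡ 32101 (mod 34776).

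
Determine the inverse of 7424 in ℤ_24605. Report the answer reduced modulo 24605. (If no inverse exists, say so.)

21884

Run Euclid on (24605, 7424):
24605 = 3*7424 + 2333
7424 = 3*2333 + 425
2333 = 5*425 + 208
425 = 2*208 + 9
208 = 23*9 + 1
9 = 9*1 + 0
gcd = 1, so the inverse exists. Back-substitute:
1 = 208 − 23·9
1 = −23·425 + 47·208
1 = 47·2333 − 258·425
1 = −258·7424 + 821·2333
1 = 821·24605 − 2721·7424
Hence 7424⁻¹ ≡ -2721 ≡ 21884 (mod 24605).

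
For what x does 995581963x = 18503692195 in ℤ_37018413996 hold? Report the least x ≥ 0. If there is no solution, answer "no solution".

First find gcd(995581963, 37018413996):
37018413996 = 37·995581963 + 181881365
995581963 = 5·181881365 + 86175138
181881365 = 2·86175138 + 9531089
86175138 = 9·9531089 + 395337
9531089 = 24·395337 + 43001
395337 = 9·43001 + 8328
43001 = 5·8328 + 1361
8328 = 6·1361 + 162
1361 = 8·162 + 65
162 = 2·65 + 32
65 = 2·32 + 1
32 = 32·1 + 0
gcd = 1, so a unique solution mod 37018413996 exists.
Back-substitute for the Bézout coefficients:
1 = 65 − 2·32
1 = −2·162 + 5·65
1 = 5·1361 − 42·162
1 = −42·8328 + 257·1361
1 = 257·43001 − 1327·8328
1 = −1327·395337 + 12200·43001
1 = 12200·9531089 − 294127·395337
1 = −294127·86175138 + 2659343·9531089
1 = 2659343·181881365 − 5612813·86175138
1 = −5612813·995581963 + 30723408·181881365
1 = 30723408·37018413996 − 1142378909·995581963
So 995581963·(-1142378909) ≡ 1 (mod 37018413996), giving 995581963⁻¹ ≡ 35876035087.
x ≡ 995581963⁻¹·18503692195 ≡ 35876035087·18503692195 ≡ 34357787665 (mod 37018413996).

34357787665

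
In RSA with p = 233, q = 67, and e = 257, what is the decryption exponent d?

φ(n) = (p−1)(q−1) = 232·66 = 15312.
Need d with 257·d ≡ 1 (mod 15312). Apply the extended Euclidean algorithm:
15312 = 59*257 + 149
257 = 1*149 + 108
149 = 1*108 + 41
108 = 2*41 + 26
41 = 1*26 + 15
26 = 1*15 + 11
15 = 1*11 + 4
11 = 2*4 + 3
4 = 1*3 + 1
3 = 3*1 + 0
Back-substitute:
1 = 4 − 3
1 = −11 + 3·4
1 = 3·15 − 4·11
1 = −4·26 + 7·15
1 = 7·41 − 11·26
1 = −11·108 + 29·41
1 = 29·149 − 40·108
1 = −40·257 + 69·149
1 = 69·15312 − 4111·257
So 257·(-4111) ≡ 1 (mod 15312), hence d ≡ -4111 ≡ 11201 (mod 15312).

11201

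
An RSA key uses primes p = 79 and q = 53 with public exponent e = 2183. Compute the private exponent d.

1871

φ(n) = (p−1)(q−1) = 78·52 = 4056.
Need d with 2183·d ≡ 1 (mod 4056). Apply the extended Euclidean algorithm:
4056 = 1×2183 + 1873
2183 = 1×1873 + 310
1873 = 6×310 + 13
310 = 23×13 + 11
13 = 1×11 + 2
11 = 5×2 + 1
2 = 2×1 + 0
Back-substitute:
1 = 11 − 5·2
1 = −5·13 + 6·11
1 = 6·310 − 143·13
1 = −143·1873 + 864·310
1 = 864·2183 − 1007·1873
1 = −1007·4056 + 1871·2183
So 2183·1871 ≡ 1 (mod 4056), hence d = 1871.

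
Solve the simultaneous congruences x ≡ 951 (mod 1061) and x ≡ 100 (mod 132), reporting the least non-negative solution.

Write x = 951 + 1061·k. Then 1061·k ≡ 100 − 951 ≡ 73 (mod 132).
Need 1061⁻¹ mod 132. Extended Euclid on (132, 5):
132 = 26·5 + 2
5 = 2·2 + 1
2 = 2·1 + 0
Back-substitute:
1 = 5 − 2·2
1 = −2·132 + 53·5
1061⁻¹ ≡ 53 (mod 132), so k ≡ 53·73 ≡ 41 (mod 132).
x = 951 + 1061·41 = 44452.

44452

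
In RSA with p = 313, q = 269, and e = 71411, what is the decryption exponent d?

56219

φ(n) = (p−1)(q−1) = 312·268 = 83616.
Need d with 71411·d ≡ 1 (mod 83616). Apply the extended Euclidean algorithm:
83616 = 1*71411 + 12205
71411 = 5*12205 + 10386
12205 = 1*10386 + 1819
10386 = 5*1819 + 1291
1819 = 1*1291 + 528
1291 = 2*528 + 235
528 = 2*235 + 58
235 = 4*58 + 3
58 = 19*3 + 1
3 = 3*1 + 0
Back-substitute:
1 = 58 − 19·3
1 = −19·235 + 77·58
1 = 77·528 − 173·235
1 = −173·1291 + 423·528
1 = 423·1819 − 596·1291
1 = −596·10386 + 3403·1819
1 = 3403·12205 − 3999·10386
1 = −3999·71411 + 23398·12205
1 = 23398·83616 − 27397·71411
So 71411·(-27397) ≡ 1 (mod 83616), hence d ≡ -27397 ≡ 56219 (mod 83616).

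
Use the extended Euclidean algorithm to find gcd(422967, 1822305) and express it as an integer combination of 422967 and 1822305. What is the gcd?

3

Euclidean algorithm:
1822305 = 4×422967 + 130437
422967 = 3×130437 + 31656
130437 = 4×31656 + 3813
31656 = 8×3813 + 1152
3813 = 3×1152 + 357
1152 = 3×357 + 81
357 = 4×81 + 33
81 = 2×33 + 15
33 = 2×15 + 3
15 = 5×3 + 0
gcd(422967, 1822305) = 3.
Back-substituting:
3 = 33 − 2·15
3 = −2·81 + 5·33
3 = 5·357 − 22·81
3 = −22·1152 + 71·357
3 = 71·3813 − 235·1152
3 = −235·31656 + 1951·3813
3 = 1951·130437 − 8039·31656
3 = −8039·422967 + 26068·130437
3 = 26068·1822305 − 112311·422967
So 3 = (26068)·1822305 + (-112311)·422967.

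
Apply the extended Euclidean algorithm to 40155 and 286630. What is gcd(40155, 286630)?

Repeated division:
286630 = 7×40155 + 5545
40155 = 7×5545 + 1340
5545 = 4×1340 + 185
1340 = 7×185 + 45
185 = 4×45 + 5
45 = 9×5 + 0
gcd(40155, 286630) = 5.
Working backward:
5 = 185 − 4·45
5 = −4·1340 + 29·185
5 = 29·5545 − 120·1340
5 = −120·40155 + 869·5545
5 = 869·286630 − 6203·40155
So 5 = (869)·286630 + (-6203)·40155.

5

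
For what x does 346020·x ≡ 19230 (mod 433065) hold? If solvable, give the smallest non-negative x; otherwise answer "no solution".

13990

First find gcd(346020, 433065):
433065 = 1×346020 + 87045
346020 = 3×87045 + 84885
87045 = 1×84885 + 2160
84885 = 39×2160 + 645
2160 = 3×645 + 225
645 = 2×225 + 195
225 = 1×195 + 30
195 = 6×30 + 15
30 = 2×15 + 0
gcd = 15 and 15 | 19230, so solutions exist. Divide through by 15: 23068x ≡ 1282 (mod 28871).
Now find 23068⁻¹ mod 28871:
28871 = 1·23068 + 5803
23068 = 3·5803 + 5659
5803 = 1·5659 + 144
5659 = 39·144 + 43
144 = 3·43 + 15
43 = 2·15 + 13
15 = 1·13 + 2
13 = 6·2 + 1
2 = 2·1 + 0
Back-substitute:
1 = 13 − 6·2
1 = −6·15 + 7·13
1 = 7·43 − 20·15
1 = −20·144 + 67·43
1 = 67·5659 − 2633·144
1 = −2633·5803 + 2700·5659
1 = 2700·23068 − 10733·5803
1 = −10733·28871 + 13433·23068
So 23068⁻¹ ≡ 13433 (mod 28871).
Then x ≡ 13433·1282 ≡ 13990 (mod 28871); the smallest non-negative solution is x = 13990.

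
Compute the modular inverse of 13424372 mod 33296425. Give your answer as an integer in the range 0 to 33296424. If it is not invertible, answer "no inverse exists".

22438408

Apply the Euclidean algorithm to 33296425 and 13424372:
33296425 = 2×13424372 + 6447681
13424372 = 2×6447681 + 529010
6447681 = 12×529010 + 99561
529010 = 5×99561 + 31205
99561 = 3×31205 + 5946
31205 = 5×5946 + 1475
5946 = 4×1475 + 46
1475 = 32×46 + 3
46 = 15×3 + 1
3 = 3×1 + 0
Since gcd(13424372, 33296425) = 1, back-substitute to write 1 as a combination:
1 = 46 − 15·3
1 = −15·1475 + 481·46
1 = 481·5946 − 1939·1475
1 = −1939·31205 + 10176·5946
1 = 10176·99561 − 32467·31205
1 = −32467·529010 + 172511·99561
1 = 172511·6447681 − 2102599·529010
1 = −2102599·13424372 + 4377709·6447681
1 = 4377709·33296425 − 10858017·13424372
Hence 13424372⁻¹ ≡ -10858017 ≡ 22438408 (mod 33296425).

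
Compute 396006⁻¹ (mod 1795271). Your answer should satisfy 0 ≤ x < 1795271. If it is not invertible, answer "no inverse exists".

543773

gcd(1795271, 396006) by repeated division:
1795271 = 4*396006 + 211247
396006 = 1*211247 + 184759
211247 = 1*184759 + 26488
184759 = 6*26488 + 25831
26488 = 1*25831 + 657
25831 = 39*657 + 208
657 = 3*208 + 33
208 = 6*33 + 10
33 = 3*10 + 3
10 = 3*3 + 1
3 = 3*1 + 0
Since gcd(396006, 1795271) = 1, back-substitute to write 1 as a combination:
1 = 10 − 3·3
1 = −3·33 + 10·10
1 = 10·208 − 63·33
1 = −63·657 + 199·208
1 = 199·25831 − 7824·657
1 = −7824·26488 + 8023·25831
1 = 8023·184759 − 55962·26488
1 = −55962·211247 + 63985·184759
1 = 63985·396006 − 119947·211247
1 = −119947·1795271 + 543773·396006
So 396006·543773 ≡ 1 (mod 1795271).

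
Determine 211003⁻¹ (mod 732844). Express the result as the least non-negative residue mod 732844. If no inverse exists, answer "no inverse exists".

554887

Extended Euclidean algorithm:
732844 = 3·211003 + 99835
211003 = 2·99835 + 11333
99835 = 8·11333 + 9171
11333 = 1·9171 + 2162
9171 = 4·2162 + 523
2162 = 4·523 + 70
523 = 7·70 + 33
70 = 2·33 + 4
33 = 8·4 + 1
4 = 4·1 + 0
The gcd is 1. Working backward:
1 = 33 − 8·4
1 = −8·70 + 17·33
1 = 17·523 − 127·70
1 = −127·2162 + 525·523
1 = 525·9171 − 2227·2162
1 = −2227·11333 + 2752·9171
1 = 2752·99835 − 24243·11333
1 = −24243·211003 + 51238·99835
1 = 51238·732844 − 177957·211003
Thus 211003·(-177957) ≡ 1 (mod 732844); reducing, -177957 mod 732844 = 554887.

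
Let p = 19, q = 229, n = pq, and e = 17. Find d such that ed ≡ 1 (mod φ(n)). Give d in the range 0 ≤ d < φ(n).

2897

φ(n) = (p−1)(q−1) = 18·228 = 4104.
Need d with 17·d ≡ 1 (mod 4104). Apply the extended Euclidean algorithm:
4104 = 241×17 + 7
17 = 2×7 + 3
7 = 2×3 + 1
3 = 3×1 + 0
Back-substitute:
1 = 7 − 2·3
1 = −2·17 + 5·7
1 = 5·4104 − 1207·17
So 17·(-1207) ≡ 1 (mod 4104), hence d ≡ -1207 ≡ 2897 (mod 4104).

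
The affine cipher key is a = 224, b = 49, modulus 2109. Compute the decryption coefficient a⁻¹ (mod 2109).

1610

Extended Euclidean algorithm:
2109 = 9·224 + 93
224 = 2·93 + 38
93 = 2·38 + 17
38 = 2·17 + 4
17 = 4·4 + 1
4 = 4·1 + 0
The gcd is 1. Working backward:
1 = 17 − 4·4
1 = −4·38 + 9·17
1 = 9·93 − 22·38
1 = −22·224 + 53·93
1 = 53·2109 − 499·224
Hence 224⁻¹ ≡ -499 ≡ 1610 (mod 2109).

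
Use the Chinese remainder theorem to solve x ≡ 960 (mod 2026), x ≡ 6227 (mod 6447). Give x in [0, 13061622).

6356522

Write x = 960 + 2026·k. Then 2026·k ≡ 6227 − 960 ≡ 5267 (mod 6447).
Need 2026⁻¹ mod 6447. Extended Euclid on (6447, 2026):
6447 = 3×2026 + 369
2026 = 5×369 + 181
369 = 2×181 + 7
181 = 25×7 + 6
7 = 1×6 + 1
6 = 6×1 + 0
Back-substitute:
1 = 7 − 6
1 = −181 + 26·7
1 = 26·369 − 53·181
1 = −53·2026 + 291·369
1 = 291·6447 − 926·2026
2026⁻¹ ≡ 5521 (mod 6447), so k ≡ 5521·5267 ≡ 3137 (mod 6447).
x = 960 + 2026·3137 = 6356522.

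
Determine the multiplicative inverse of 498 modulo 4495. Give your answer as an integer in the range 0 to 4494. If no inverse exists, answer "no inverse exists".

3457

Apply the Euclidean algorithm to 4495 and 498:
4495 = 9*498 + 13
498 = 38*13 + 4
13 = 3*4 + 1
4 = 4*1 + 0
Since gcd(498, 4495) = 1, back-substitute to write 1 as a combination:
1 = 13 − 3·4
1 = −3·498 + 115·13
1 = 115·4495 − 1038·498
Hence 498⁻¹ ≡ -1038 ≡ 3457 (mod 4495).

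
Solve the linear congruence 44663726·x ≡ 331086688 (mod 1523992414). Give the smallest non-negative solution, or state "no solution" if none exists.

288928515

First find gcd(44663726, 1523992414):
1523992414 = 34×44663726 + 5425730
44663726 = 8×5425730 + 1257886
5425730 = 4×1257886 + 394186
1257886 = 3×394186 + 75328
394186 = 5×75328 + 17546
75328 = 4×17546 + 5144
17546 = 3×5144 + 2114
5144 = 2×2114 + 916
2114 = 2×916 + 282
916 = 3×282 + 70
282 = 4×70 + 2
70 = 35×2 + 0
gcd = 2 and 2 | 331086688, so solutions exist. Divide through by 2: 22331863x ≡ 165543344 (mod 761996207).
Now find 22331863⁻¹ mod 761996207:
761996207 = 34·22331863 + 2712865
22331863 = 8·2712865 + 628943
2712865 = 4·628943 + 197093
628943 = 3·197093 + 37664
197093 = 5·37664 + 8773
37664 = 4·8773 + 2572
8773 = 3·2572 + 1057
2572 = 2·1057 + 458
1057 = 2·458 + 141
458 = 3·141 + 35
141 = 4·35 + 1
35 = 35·1 + 0
Back-substitute:
1 = 141 − 4·35
1 = −4·458 + 13·141
1 = 13·1057 − 30·458
1 = −30·2572 + 73·1057
1 = 73·8773 − 249·2572
1 = −249·37664 + 1069·8773
1 = 1069·197093 − 5594·37664
1 = −5594·628943 + 17851·197093
1 = 17851·2712865 − 76998·628943
1 = −76998·22331863 + 633835·2712865
1 = 633835·761996207 − 21627388·22331863
So 22331863·(-21627388) ≡ 1 (mod 761996207), i.e. 22331863⁻¹ ≡ 740368819.
Then x ≡ 740368819·165543344 ≡ 288928515 (mod 761996207); the smallest non-negative solution is x = 288928515.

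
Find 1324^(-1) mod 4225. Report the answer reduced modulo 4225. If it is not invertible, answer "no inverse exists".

gcd(4225, 1324) by repeated division:
4225 = 3·1324 + 253
1324 = 5·253 + 59
253 = 4·59 + 17
59 = 3·17 + 8
17 = 2·8 + 1
8 = 8·1 + 0
gcd = 1, so the inverse exists. Back-substitute:
1 = 17 − 2·8
1 = −2·59 + 7·17
1 = 7·253 − 30·59
1 = −30·1324 + 157·253
1 = 157·4225 − 501·1324
Thus 1324·(-501) ≡ 1 (mod 4225); reducing, -501 mod 4225 = 3724.

3724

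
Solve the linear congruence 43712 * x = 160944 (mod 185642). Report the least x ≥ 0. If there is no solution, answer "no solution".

24500

First find gcd(43712, 185642):
185642 = 4·43712 + 10794
43712 = 4·10794 + 536
10794 = 20·536 + 74
536 = 7·74 + 18
74 = 4·18 + 2
18 = 9·2 + 0
gcd = 2 and 2 | 160944, so solutions exist. Divide through by 2: 21856x ≡ 80472 (mod 92821).
Now find 21856⁻¹ mod 92821:
92821 = 4×21856 + 5397
21856 = 4×5397 + 268
5397 = 20×268 + 37
268 = 7×37 + 9
37 = 4×9 + 1
9 = 9×1 + 0
Back-substitute:
1 = 37 − 4·9
1 = −4·268 + 29·37
1 = 29·5397 − 584·268
1 = −584·21856 + 2365·5397
1 = 2365·92821 − 10044·21856
So 21856·(-10044) ≡ 1 (mod 92821), i.e. 21856⁻¹ ≡ 82777.
Then x ≡ 82777·80472 ≡ 24500 (mod 92821); the smallest non-negative solution is x = 24500.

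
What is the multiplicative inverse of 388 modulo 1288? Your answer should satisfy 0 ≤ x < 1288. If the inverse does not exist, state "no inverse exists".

no inverse exists

Compute gcd(388, 1288):
1288 = 3×388 + 124
388 = 3×124 + 16
124 = 7×16 + 12
16 = 1×12 + 4
12 = 3×4 + 0
gcd(388, 1288) = 4 ≠ 1, so 388 has no multiplicative inverse modulo 1288.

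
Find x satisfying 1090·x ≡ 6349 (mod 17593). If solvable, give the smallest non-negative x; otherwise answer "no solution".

First find gcd(1090, 17593):
17593 = 16·1090 + 153
1090 = 7·153 + 19
153 = 8·19 + 1
19 = 19·1 + 0
gcd = 1, so a unique solution mod 17593 exists.
Back-substitute for the Bézout coefficients:
1 = 153 − 8·19
1 = −8·1090 + 57·153
1 = 57·17593 − 920·1090
So 1090·(-920) ≡ 1 (mod 17593), giving 1090⁻¹ ≡ 16673.
x ≡ 1090⁻¹·6349 ≡ 16673·6349 ≡ 17389 (mod 17593).

17389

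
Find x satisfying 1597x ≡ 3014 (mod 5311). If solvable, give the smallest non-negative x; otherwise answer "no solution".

2250

First find gcd(1597, 5311):
5311 = 3*1597 + 520
1597 = 3*520 + 37
520 = 14*37 + 2
37 = 18*2 + 1
2 = 2*1 + 0
gcd = 1, so a unique solution mod 5311 exists.
Back-substitute for the Bézout coefficients:
1 = 37 − 18·2
1 = −18·520 + 253·37
1 = 253·1597 − 777·520
1 = −777·5311 + 2584·1597
So 1597·(2584) ≡ 1 (mod 5311), giving 1597⁻¹ ≡ 2584.
x ≡ 1597⁻¹·3014 ≡ 2584·3014 ≡ 2250 (mod 5311).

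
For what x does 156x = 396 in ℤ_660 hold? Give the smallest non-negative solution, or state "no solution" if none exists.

First find gcd(156, 660):
660 = 4·156 + 36
156 = 4·36 + 12
36 = 3·12 + 0
gcd = 12 and 12 | 396, so solutions exist. Divide through by 12: 13x ≡ 33 (mod 55).
Now find 13⁻¹ mod 55:
55 = 4*13 + 3
13 = 4*3 + 1
3 = 3*1 + 0
Back-substitute:
1 = 13 − 4·3
1 = −4·55 + 17·13
So 13⁻¹ ≡ 17 (mod 55).
Then x ≡ 17·33 ≡ 11 (mod 55); the smallest non-negative solution is x = 11.

11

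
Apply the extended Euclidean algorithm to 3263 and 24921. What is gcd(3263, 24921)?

Euclidean algorithm:
24921 = 7·3263 + 2080
3263 = 1·2080 + 1183
2080 = 1·1183 + 897
1183 = 1·897 + 286
897 = 3·286 + 39
286 = 7·39 + 13
39 = 3·13 + 0
gcd(3263, 24921) = 13.
Back-substituting:
13 = 286 − 7·39
13 = −7·897 + 22·286
13 = 22·1183 − 29·897
13 = −29·2080 + 51·1183
13 = 51·3263 − 80·2080
13 = −80·24921 + 611·3263
So 13 = (-80)·24921 + (611)·3263.

13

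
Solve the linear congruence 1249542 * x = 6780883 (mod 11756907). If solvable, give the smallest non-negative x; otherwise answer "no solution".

gcd(1249542, 11756907):
11756907 = 9*1249542 + 511029
1249542 = 2*511029 + 227484
511029 = 2*227484 + 56061
227484 = 4*56061 + 3240
56061 = 17*3240 + 981
3240 = 3*981 + 297
981 = 3*297 + 90
297 = 3*90 + 27
90 = 3*27 + 9
27 = 3*9 + 0
gcd = 9, but 9 ∤ 6780883, so the congruence has no solution.

no solution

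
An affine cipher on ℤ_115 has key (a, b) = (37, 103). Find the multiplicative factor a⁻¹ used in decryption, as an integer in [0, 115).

28

gcd(115, 37) by repeated division:
115 = 3*37 + 4
37 = 9*4 + 1
4 = 4*1 + 0
gcd = 1, so the inverse exists. Back-substitute:
1 = 37 − 9·4
1 = −9·115 + 28·37
So 37·28 ≡ 1 (mod 115).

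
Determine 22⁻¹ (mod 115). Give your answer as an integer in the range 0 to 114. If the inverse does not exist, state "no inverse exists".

68

Extended Euclidean algorithm:
115 = 5*22 + 5
22 = 4*5 + 2
5 = 2*2 + 1
2 = 2*1 + 0
The gcd is 1. Working backward:
1 = 5 − 2·2
1 = −2·22 + 9·5
1 = 9·115 − 47·22
Thus 22·(-47) ≡ 1 (mod 115); reducing, -47 mod 115 = 68.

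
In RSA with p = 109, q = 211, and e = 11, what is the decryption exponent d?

φ(n) = (p−1)(q−1) = 108·210 = 22680.
Need d with 11·d ≡ 1 (mod 22680). Apply the extended Euclidean algorithm:
22680 = 2061·11 + 9
11 = 1·9 + 2
9 = 4·2 + 1
2 = 2·1 + 0
Back-substitute:
1 = 9 − 4·2
1 = −4·11 + 5·9
1 = 5·22680 − 10309·11
So 11·(-10309) ≡ 1 (mod 22680), hence d ≡ -10309 ≡ 12371 (mod 22680).

12371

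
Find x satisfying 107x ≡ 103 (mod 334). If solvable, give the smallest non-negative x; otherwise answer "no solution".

79

First find gcd(107, 334):
334 = 3·107 + 13
107 = 8·13 + 3
13 = 4·3 + 1
3 = 3·1 + 0
gcd = 1, so a unique solution mod 334 exists.
Back-substitute for the Bézout coefficients:
1 = 13 − 4·3
1 = −4·107 + 33·13
1 = 33·334 − 103·107
So 107·(-103) ≡ 1 (mod 334), giving 107⁻¹ ≡ 231.
x ≡ 107⁻¹·103 ≡ 231·103 ≡ 79 (mod 334).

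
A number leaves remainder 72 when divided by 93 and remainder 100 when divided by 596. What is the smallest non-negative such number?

34668

Write x = 72 + 93·k. Then 93·k ≡ 100 − 72 ≡ 28 (mod 596).
Need 93⁻¹ mod 596. Extended Euclid on (596, 93):
596 = 6×93 + 38
93 = 2×38 + 17
38 = 2×17 + 4
17 = 4×4 + 1
4 = 4×1 + 0
Back-substitute:
1 = 17 − 4·4
1 = −4·38 + 9·17
1 = 9·93 − 22·38
1 = −22·596 + 141·93
93⁻¹ ≡ 141 (mod 596), so k ≡ 141·28 ≡ 372 (mod 596).
x = 72 + 93·372 = 34668.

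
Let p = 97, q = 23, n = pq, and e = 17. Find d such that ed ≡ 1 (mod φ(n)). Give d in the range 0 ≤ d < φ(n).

497

φ(n) = (p−1)(q−1) = 96·22 = 2112.
Need d with 17·d ≡ 1 (mod 2112). Apply the extended Euclidean algorithm:
2112 = 124·17 + 4
17 = 4·4 + 1
4 = 4·1 + 0
Back-substitute:
1 = 17 − 4·4
1 = −4·2112 + 497·17
So 17·497 ≡ 1 (mod 2112), hence d = 497.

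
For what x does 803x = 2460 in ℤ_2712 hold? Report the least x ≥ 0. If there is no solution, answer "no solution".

996

First find gcd(803, 2712):
2712 = 3·803 + 303
803 = 2·303 + 197
303 = 1·197 + 106
197 = 1·106 + 91
106 = 1·91 + 15
91 = 6·15 + 1
15 = 15·1 + 0
gcd = 1, so a unique solution mod 2712 exists.
Back-substitute for the Bézout coefficients:
1 = 91 − 6·15
1 = −6·106 + 7·91
1 = 7·197 − 13·106
1 = −13·303 + 20·197
1 = 20·803 − 53·303
1 = −53·2712 + 179·803
So 803·(179) ≡ 1 (mod 2712), giving 803⁻¹ ≡ 179.
x ≡ 803⁻¹·2460 ≡ 179·2460 ≡ 996 (mod 2712).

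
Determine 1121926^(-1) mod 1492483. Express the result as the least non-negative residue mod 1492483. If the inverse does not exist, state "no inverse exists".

1451296

Apply the Euclidean algorithm to 1492483 and 1121926:
1492483 = 1×1121926 + 370557
1121926 = 3×370557 + 10255
370557 = 36×10255 + 1377
10255 = 7×1377 + 616
1377 = 2×616 + 145
616 = 4×145 + 36
145 = 4×36 + 1
36 = 36×1 + 0
gcd = 1, so the inverse exists. Back-substitute:
1 = 145 − 4·36
1 = −4·616 + 17·145
1 = 17·1377 − 38·616
1 = −38·10255 + 283·1377
1 = 283·370557 − 10226·10255
1 = −10226·1121926 + 30961·370557
1 = 30961·1492483 − 41187·1121926
So 1121926·(-41187) ≡ 1 (mod 1492483), and -41187 ≡ 1451296 (mod 1492483).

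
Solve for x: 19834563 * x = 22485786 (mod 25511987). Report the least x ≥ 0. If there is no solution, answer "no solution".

First find gcd(19834563, 25511987):
25511987 = 1×19834563 + 5677424
19834563 = 3×5677424 + 2802291
5677424 = 2×2802291 + 72842
2802291 = 38×72842 + 34295
72842 = 2×34295 + 4252
34295 = 8×4252 + 279
4252 = 15×279 + 67
279 = 4×67 + 11
67 = 6×11 + 1
11 = 11×1 + 0
gcd = 1, so a unique solution mod 25511987 exists.
Back-substitute for the Bézout coefficients:
1 = 67 − 6·11
1 = −6·279 + 25·67
1 = 25·4252 − 381·279
1 = −381·34295 + 3073·4252
1 = 3073·72842 − 6527·34295
1 = −6527·2802291 + 251099·72842
1 = 251099·5677424 − 508725·2802291
1 = −508725·19834563 + 1777274·5677424
1 = 1777274·25511987 − 2285999·19834563
So 19834563·(-2285999) ≡ 1 (mod 25511987), giving 19834563⁻¹ ≡ 23225988.
x ≡ 19834563⁻¹·22485786 ≡ 23225988·22485786 ≡ 11040905 (mod 25511987).

11040905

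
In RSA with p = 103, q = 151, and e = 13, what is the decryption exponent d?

φ(n) = (p−1)(q−1) = 102·150 = 15300.
Need d with 13·d ≡ 1 (mod 15300). Apply the extended Euclidean algorithm:
15300 = 1176*13 + 12
13 = 1*12 + 1
12 = 12*1 + 0
Back-substitute:
1 = 13 − 12
1 = −15300 + 1177·13
So 13·1177 ≡ 1 (mod 15300), hence d = 1177.

1177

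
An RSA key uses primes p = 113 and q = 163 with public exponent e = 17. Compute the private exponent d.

10673

φ(n) = (p−1)(q−1) = 112·162 = 18144.
Need d with 17·d ≡ 1 (mod 18144). Apply the extended Euclidean algorithm:
18144 = 1067×17 + 5
17 = 3×5 + 2
5 = 2×2 + 1
2 = 2×1 + 0
Back-substitute:
1 = 5 − 2·2
1 = −2·17 + 7·5
1 = 7·18144 − 7471·17
So 17·(-7471) ≡ 1 (mod 18144), hence d ≡ -7471 ≡ 10673 (mod 18144).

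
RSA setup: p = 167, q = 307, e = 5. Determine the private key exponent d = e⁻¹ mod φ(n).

40637

φ(n) = (p−1)(q−1) = 166·306 = 50796.
Need d with 5·d ≡ 1 (mod 50796). Apply the extended Euclidean algorithm:
50796 = 10159*5 + 1
5 = 5*1 + 0
Back-substitute:
1 = 50796 − 10159·5
So 5·(-10159) ≡ 1 (mod 50796), hence d ≡ -10159 ≡ 40637 (mod 50796).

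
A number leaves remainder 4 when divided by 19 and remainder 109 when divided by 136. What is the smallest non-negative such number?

Write x = 4 + 19·k. Then 19·k ≡ 109 − 4 ≡ 105 (mod 136).
Need 19⁻¹ mod 136. Extended Euclid on (136, 19):
136 = 7·19 + 3
19 = 6·3 + 1
3 = 3·1 + 0
Back-substitute:
1 = 19 − 6·3
1 = −6·136 + 43·19
19⁻¹ ≡ 43 (mod 136), so k ≡ 43·105 ≡ 27 (mod 136).
x = 4 + 19·27 = 517.

517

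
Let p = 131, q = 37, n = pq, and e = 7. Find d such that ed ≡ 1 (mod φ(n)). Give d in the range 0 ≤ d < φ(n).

φ(n) = (p−1)(q−1) = 130·36 = 4680.
Need d with 7·d ≡ 1 (mod 4680). Apply the extended Euclidean algorithm:
4680 = 668×7 + 4
7 = 1×4 + 3
4 = 1×3 + 1
3 = 3×1 + 0
Back-substitute:
1 = 4 − 3
1 = −7 + 2·4
1 = 2·4680 − 1337·7
So 7·(-1337) ≡ 1 (mod 4680), hence d ≡ -1337 ≡ 3343 (mod 4680).

3343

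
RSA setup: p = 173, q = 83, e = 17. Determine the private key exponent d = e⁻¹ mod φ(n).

2489

φ(n) = (p−1)(q−1) = 172·82 = 14104.
Need d with 17·d ≡ 1 (mod 14104). Apply the extended Euclidean algorithm:
14104 = 829*17 + 11
17 = 1*11 + 6
11 = 1*6 + 5
6 = 1*5 + 1
5 = 5*1 + 0
Back-substitute:
1 = 6 − 5
1 = −11 + 2·6
1 = 2·17 − 3·11
1 = −3·14104 + 2489·17
So 17·2489 ≡ 1 (mod 14104), hence d = 2489.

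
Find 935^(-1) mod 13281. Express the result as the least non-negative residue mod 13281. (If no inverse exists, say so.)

7301

Apply the Euclidean algorithm to 13281 and 935:
13281 = 14*935 + 191
935 = 4*191 + 171
191 = 1*171 + 20
171 = 8*20 + 11
20 = 1*11 + 9
11 = 1*9 + 2
9 = 4*2 + 1
2 = 2*1 + 0
gcd = 1, so the inverse exists. Back-substitute:
1 = 9 − 4·2
1 = −4·11 + 5·9
1 = 5·20 − 9·11
1 = −9·171 + 77·20
1 = 77·191 − 86·171
1 = −86·935 + 421·191
1 = 421·13281 − 5980·935
Hence 935⁻¹ ≡ -5980 ≡ 7301 (mod 13281).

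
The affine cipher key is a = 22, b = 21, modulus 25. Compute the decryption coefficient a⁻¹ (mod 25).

Extended Euclidean algorithm:
25 = 1×22 + 3
22 = 7×3 + 1
3 = 3×1 + 0
The gcd is 1. Working backward:
1 = 22 − 7·3
1 = −7·25 + 8·22
So 22·8 ≡ 1 (mod 25).

8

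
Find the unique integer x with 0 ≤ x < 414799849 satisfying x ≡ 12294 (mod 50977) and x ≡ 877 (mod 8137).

Write x = 12294 + 50977·k. Then 50977·k ≡ 877 − 12294 ≡ 4857 (mod 8137).
Need 50977⁻¹ mod 8137. Extended Euclid on (8137, 2155):
8137 = 3*2155 + 1672
2155 = 1*1672 + 483
1672 = 3*483 + 223
483 = 2*223 + 37
223 = 6*37 + 1
37 = 37*1 + 0
Back-substitute:
1 = 223 − 6·37
1 = −6·483 + 13·223
1 = 13·1672 − 45·483
1 = −45·2155 + 58·1672
1 = 58·8137 − 219·2155
50977⁻¹ ≡ 7918 (mod 8137), so k ≡ 7918·4857 ≡ 2264 (mod 8137).
x = 12294 + 50977·2264 = 115424222.

115424222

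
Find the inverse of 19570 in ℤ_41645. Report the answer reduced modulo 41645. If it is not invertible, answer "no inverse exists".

no inverse exists

Euclidean algorithm on 41645, 19570:
41645 = 2·19570 + 2505
19570 = 7·2505 + 2035
2505 = 1·2035 + 470
2035 = 4·470 + 155
470 = 3·155 + 5
155 = 31·5 + 0
Since gcd = 5 > 1, 19570 is not a unit mod 41645.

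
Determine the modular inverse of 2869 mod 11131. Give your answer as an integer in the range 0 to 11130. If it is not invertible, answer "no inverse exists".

10518

Extended Euclidean algorithm:
11131 = 3·2869 + 2524
2869 = 1·2524 + 345
2524 = 7·345 + 109
345 = 3·109 + 18
109 = 6·18 + 1
18 = 18·1 + 0
gcd = 1, so the inverse exists. Back-substitute:
1 = 109 − 6·18
1 = −6·345 + 19·109
1 = 19·2524 − 139·345
1 = −139·2869 + 158·2524
1 = 158·11131 − 613·2869
Hence 2869⁻¹ ≡ -613 ≡ 10518 (mod 11131).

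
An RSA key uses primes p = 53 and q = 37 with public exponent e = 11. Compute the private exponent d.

851

φ(n) = (p−1)(q−1) = 52·36 = 1872.
Need d with 11·d ≡ 1 (mod 1872). Apply the extended Euclidean algorithm:
1872 = 170·11 + 2
11 = 5·2 + 1
2 = 2·1 + 0
Back-substitute:
1 = 11 − 5·2
1 = −5·1872 + 851·11
So 11·851 ≡ 1 (mod 1872), hence d = 851.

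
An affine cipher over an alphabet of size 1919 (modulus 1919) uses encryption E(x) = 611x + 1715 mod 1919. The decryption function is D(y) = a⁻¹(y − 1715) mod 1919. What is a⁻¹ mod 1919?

1495

Run Euclid on (1919, 611):
1919 = 3·611 + 86
611 = 7·86 + 9
86 = 9·9 + 5
9 = 1·5 + 4
5 = 1·4 + 1
4 = 4·1 + 0
gcd = 1, so the inverse exists. Back-substitute:
1 = 5 − 4
1 = −9 + 2·5
1 = 2·86 − 19·9
1 = −19·611 + 135·86
1 = 135·1919 − 424·611
Hence 611⁻¹ ≡ -424 ≡ 1495 (mod 1919).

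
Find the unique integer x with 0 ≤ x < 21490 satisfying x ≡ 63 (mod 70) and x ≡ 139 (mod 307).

19173

Write x = 63 + 70·k. Then 70·k ≡ 139 − 63 ≡ 76 (mod 307).
Need 70⁻¹ mod 307. Extended Euclid on (307, 70):
307 = 4×70 + 27
70 = 2×27 + 16
27 = 1×16 + 11
16 = 1×11 + 5
11 = 2×5 + 1
5 = 5×1 + 0
Back-substitute:
1 = 11 − 2·5
1 = −2·16 + 3·11
1 = 3·27 − 5·16
1 = −5·70 + 13·27
1 = 13·307 − 57·70
70⁻¹ ≡ 250 (mod 307), so k ≡ 250·76 ≡ 273 (mod 307).
x = 63 + 70·273 = 19173.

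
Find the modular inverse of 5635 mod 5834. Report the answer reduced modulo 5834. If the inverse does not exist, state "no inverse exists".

Run Euclid on (5834, 5635):
5834 = 1×5635 + 199
5635 = 28×199 + 63
199 = 3×63 + 10
63 = 6×10 + 3
10 = 3×3 + 1
3 = 3×1 + 0
gcd = 1, so the inverse exists. Back-substitute:
1 = 10 − 3·3
1 = −3·63 + 19·10
1 = 19·199 − 60·63
1 = −60·5635 + 1699·199
1 = 1699·5834 − 1759·5635
So 5635·(-1759) ≡ 1 (mod 5834), and -1759 ≡ 4075 (mod 5834).

4075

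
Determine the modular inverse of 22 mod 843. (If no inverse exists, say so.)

115

gcd(843, 22) by repeated division:
843 = 38×22 + 7
22 = 3×7 + 1
7 = 7×1 + 0
gcd = 1, so the inverse exists. Back-substitute:
1 = 22 − 3·7
1 = −3·843 + 115·22
So 22·115 ≡ 1 (mod 843).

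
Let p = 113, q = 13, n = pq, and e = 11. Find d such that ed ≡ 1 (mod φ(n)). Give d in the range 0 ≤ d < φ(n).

611

φ(n) = (p−1)(q−1) = 112·12 = 1344.
Need d with 11·d ≡ 1 (mod 1344). Apply the extended Euclidean algorithm:
1344 = 122·11 + 2
11 = 5·2 + 1
2 = 2·1 + 0
Back-substitute:
1 = 11 − 5·2
1 = −5·1344 + 611·11
So 11·611 ≡ 1 (mod 1344), hence d = 611.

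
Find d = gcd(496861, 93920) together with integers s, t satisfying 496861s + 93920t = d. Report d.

1

Repeated division:
496861 = 5·93920 + 27261
93920 = 3·27261 + 12137
27261 = 2·12137 + 2987
12137 = 4·2987 + 189
2987 = 15·189 + 152
189 = 1·152 + 37
152 = 4·37 + 4
37 = 9·4 + 1
4 = 4·1 + 0
gcd(496861, 93920) = 1.
Express as a combination:
1 = 37 − 9·4
1 = −9·152 + 37·37
1 = 37·189 − 46·152
1 = −46·2987 + 727·189
1 = 727·12137 − 2954·2987
1 = −2954·27261 + 6635·12137
1 = 6635·93920 − 22859·27261
1 = −22859·496861 + 120930·93920
So 1 = (-22859)·496861 + (120930)·93920.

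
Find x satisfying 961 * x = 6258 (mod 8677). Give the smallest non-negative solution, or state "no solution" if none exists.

2327

First find gcd(961, 8677):
8677 = 9*961 + 28
961 = 34*28 + 9
28 = 3*9 + 1
9 = 9*1 + 0
gcd = 1, so a unique solution mod 8677 exists.
Back-substitute for the Bézout coefficients:
1 = 28 − 3·9
1 = −3·961 + 103·28
1 = 103·8677 − 930·961
So 961·(-930) ≡ 1 (mod 8677), giving 961⁻¹ ≡ 7747.
x ≡ 961⁻¹·6258 ≡ 7747·6258 ≡ 2327 (mod 8677).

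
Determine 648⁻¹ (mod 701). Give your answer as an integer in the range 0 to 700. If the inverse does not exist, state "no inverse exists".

Run Euclid on (701, 648):
701 = 1×648 + 53
648 = 12×53 + 12
53 = 4×12 + 5
12 = 2×5 + 2
5 = 2×2 + 1
2 = 2×1 + 0
Since gcd(648, 701) = 1, back-substitute to write 1 as a combination:
1 = 5 − 2·2
1 = −2·12 + 5·5
1 = 5·53 − 22·12
1 = −22·648 + 269·53
1 = 269·701 − 291·648
Thus 648·(-291) ≡ 1 (mod 701); reducing, -291 mod 701 = 410.

410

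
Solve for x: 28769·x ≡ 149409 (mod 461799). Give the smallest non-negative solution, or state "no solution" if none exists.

First find gcd(28769, 461799):
461799 = 16·28769 + 1495
28769 = 19·1495 + 364
1495 = 4·364 + 39
364 = 9·39 + 13
39 = 3·13 + 0
gcd = 13 and 13 | 149409, so solutions exist. Divide through by 13: 2213x ≡ 11493 (mod 35523).
Now find 2213⁻¹ mod 35523:
35523 = 16×2213 + 115
2213 = 19×115 + 28
115 = 4×28 + 3
28 = 9×3 + 1
3 = 3×1 + 0
Back-substitute:
1 = 28 − 9·3
1 = −9·115 + 37·28
1 = 37·2213 − 712·115
1 = −712·35523 + 11429·2213
So 2213⁻¹ ≡ 11429 (mod 35523).
Then x ≡ 11429·11493 ≡ 24966 (mod 35523); the smallest non-negative solution is x = 24966.

24966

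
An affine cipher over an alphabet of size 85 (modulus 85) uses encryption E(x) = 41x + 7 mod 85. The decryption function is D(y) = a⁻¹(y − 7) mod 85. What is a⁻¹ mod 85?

56

gcd(85, 41) by repeated division:
85 = 2*41 + 3
41 = 13*3 + 2
3 = 1*2 + 1
2 = 2*1 + 0
The gcd is 1. Working backward:
1 = 3 − 2
1 = −41 + 14·3
1 = 14·85 − 29·41
So 41·(-29) ≡ 1 (mod 85), and -29 ≡ 56 (mod 85).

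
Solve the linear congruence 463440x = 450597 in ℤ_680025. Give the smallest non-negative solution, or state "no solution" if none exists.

gcd(463440, 680025):
680025 = 1·463440 + 216585
463440 = 2·216585 + 30270
216585 = 7·30270 + 4695
30270 = 6·4695 + 2100
4695 = 2·2100 + 495
2100 = 4·495 + 120
495 = 4·120 + 15
120 = 8·15 + 0
gcd = 15, but 15 ∤ 450597, so the congruence has no solution.

no solution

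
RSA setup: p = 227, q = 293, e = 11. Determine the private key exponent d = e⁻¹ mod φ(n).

φ(n) = (p−1)(q−1) = 226·292 = 65992.
Need d with 11·d ≡ 1 (mod 65992). Apply the extended Euclidean algorithm:
65992 = 5999×11 + 3
11 = 3×3 + 2
3 = 1×2 + 1
2 = 2×1 + 0
Back-substitute:
1 = 3 − 2
1 = −11 + 4·3
1 = 4·65992 − 23997·11
So 11·(-23997) ≡ 1 (mod 65992), hence d ≡ -23997 ≡ 41995 (mod 65992).

41995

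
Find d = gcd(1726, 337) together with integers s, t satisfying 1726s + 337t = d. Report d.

Euclidean algorithm:
1726 = 5*337 + 41
337 = 8*41 + 9
41 = 4*9 + 5
9 = 1*5 + 4
5 = 1*4 + 1
4 = 4*1 + 0
gcd(1726, 337) = 1.
Working backward:
1 = 5 − 4
1 = −9 + 2·5
1 = 2·41 − 9·9
1 = −9·337 + 74·41
1 = 74·1726 − 379·337
So 1 = (74)·1726 + (-379)·337.

1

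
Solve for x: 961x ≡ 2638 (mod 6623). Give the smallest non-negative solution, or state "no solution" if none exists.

5909

First find gcd(961, 6623):
6623 = 6·961 + 857
961 = 1·857 + 104
857 = 8·104 + 25
104 = 4·25 + 4
25 = 6·4 + 1
4 = 4·1 + 0
gcd = 1, so a unique solution mod 6623 exists.
Back-substitute for the Bézout coefficients:
1 = 25 − 6·4
1 = −6·104 + 25·25
1 = 25·857 − 206·104
1 = −206·961 + 231·857
1 = 231·6623 − 1592·961
So 961·(-1592) ≡ 1 (mod 6623), giving 961⁻¹ ≡ 5031.
x ≡ 961⁻¹·2638 ≡ 5031·2638 ≡ 5909 (mod 6623).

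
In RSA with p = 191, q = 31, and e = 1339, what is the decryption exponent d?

φ(n) = (p−1)(q−1) = 190·30 = 5700.
Need d with 1339·d ≡ 1 (mod 5700). Apply the extended Euclidean algorithm:
5700 = 4×1339 + 344
1339 = 3×344 + 307
344 = 1×307 + 37
307 = 8×37 + 11
37 = 3×11 + 4
11 = 2×4 + 3
4 = 1×3 + 1
3 = 3×1 + 0
Back-substitute:
1 = 4 − 3
1 = −11 + 3·4
1 = 3·37 − 10·11
1 = −10·307 + 83·37
1 = 83·344 − 93·307
1 = −93·1339 + 362·344
1 = 362·5700 − 1541·1339
So 1339·(-1541) ≡ 1 (mod 5700), hence d ≡ -1541 ≡ 4159 (mod 5700).

4159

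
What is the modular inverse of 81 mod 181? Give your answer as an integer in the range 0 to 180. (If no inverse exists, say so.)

38

Extended Euclidean algorithm:
181 = 2·81 + 19
81 = 4·19 + 5
19 = 3·5 + 4
5 = 1·4 + 1
4 = 4·1 + 0
Since gcd(81, 181) = 1, back-substitute to write 1 as a combination:
1 = 5 − 4
1 = −19 + 4·5
1 = 4·81 − 17·19
1 = −17·181 + 38·81
So 81·38 ≡ 1 (mod 181).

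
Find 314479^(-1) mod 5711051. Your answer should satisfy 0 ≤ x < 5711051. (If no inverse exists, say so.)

4293962

Extended Euclidean algorithm:
5711051 = 18*314479 + 50429
314479 = 6*50429 + 11905
50429 = 4*11905 + 2809
11905 = 4*2809 + 669
2809 = 4*669 + 133
669 = 5*133 + 4
133 = 33*4 + 1
4 = 4*1 + 0
Since gcd(314479, 5711051) = 1, back-substitute to write 1 as a combination:
1 = 133 − 33·4
1 = −33·669 + 166·133
1 = 166·2809 − 697·669
1 = −697·11905 + 2954·2809
1 = 2954·50429 − 12513·11905
1 = −12513·314479 + 78032·50429
1 = 78032·5711051 − 1417089·314479
Thus 314479·(-1417089) ≡ 1 (mod 5711051); reducing, -1417089 mod 5711051 = 4293962.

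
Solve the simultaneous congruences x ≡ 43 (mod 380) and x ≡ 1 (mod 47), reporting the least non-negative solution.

4983

Write x = 43 + 380·k. Then 380·k ≡ 1 − 43 ≡ 5 (mod 47).
Need 380⁻¹ mod 47. Extended Euclid on (47, 4):
47 = 11*4 + 3
4 = 1*3 + 1
3 = 3*1 + 0
Back-substitute:
1 = 4 − 3
1 = −47 + 12·4
380⁻¹ ≡ 12 (mod 47), so k ≡ 12·5 ≡ 13 (mod 47).
x = 43 + 380·13 = 4983.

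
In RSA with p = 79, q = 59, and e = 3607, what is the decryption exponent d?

2299

φ(n) = (p−1)(q−1) = 78·58 = 4524.
Need d with 3607·d ≡ 1 (mod 4524). Apply the extended Euclidean algorithm:
4524 = 1×3607 + 917
3607 = 3×917 + 856
917 = 1×856 + 61
856 = 14×61 + 2
61 = 30×2 + 1
2 = 2×1 + 0
Back-substitute:
1 = 61 − 30·2
1 = −30·856 + 421·61
1 = 421·917 − 451·856
1 = −451·3607 + 1774·917
1 = 1774·4524 − 2225·3607
So 3607·(-2225) ≡ 1 (mod 4524), hence d ≡ -2225 ≡ 2299 (mod 4524).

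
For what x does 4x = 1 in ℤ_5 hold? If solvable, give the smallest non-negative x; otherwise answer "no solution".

First find gcd(4, 5):
5 = 1*4 + 1
4 = 4*1 + 0
gcd = 1, so a unique solution mod 5 exists.
Back-substitute for the Bézout coefficients:
1 = 5 − 4
So 4·(-1) ≡ 1 (mod 5), giving 4⁻¹ ≡ 4.
x ≡ 4⁻¹·1 ≡ 4·1 ≡ 4 (mod 5).

4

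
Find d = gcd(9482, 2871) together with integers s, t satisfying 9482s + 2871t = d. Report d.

11

Apply Euclid's algorithm to 9482 and 2871:
9482 = 3×2871 + 869
2871 = 3×869 + 264
869 = 3×264 + 77
264 = 3×77 + 33
77 = 2×33 + 11
33 = 3×11 + 0
gcd(9482, 2871) = 11.
Express as a combination:
11 = 77 − 2·33
11 = −2·264 + 7·77
11 = 7·869 − 23·264
11 = −23·2871 + 76·869
11 = 76·9482 − 251·2871
So 11 = (76)·9482 + (-251)·2871.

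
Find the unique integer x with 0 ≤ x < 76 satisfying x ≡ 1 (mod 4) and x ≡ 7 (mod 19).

Write x = 1 + 4·k. Then 4·k ≡ 7 − 1 ≡ 6 (mod 19).
Need 4⁻¹ mod 19. Extended Euclid on (19, 4):
19 = 4*4 + 3
4 = 1*3 + 1
3 = 3*1 + 0
Back-substitute:
1 = 4 − 3
1 = −19 + 5·4
4⁻¹ ≡ 5 (mod 19), so k ≡ 5·6 ≡ 11 (mod 19).
x = 1 + 4·11 = 45.

45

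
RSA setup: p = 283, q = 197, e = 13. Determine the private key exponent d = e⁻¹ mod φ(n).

42517

φ(n) = (p−1)(q−1) = 282·196 = 55272.
Need d with 13·d ≡ 1 (mod 55272). Apply the extended Euclidean algorithm:
55272 = 4251×13 + 9
13 = 1×9 + 4
9 = 2×4 + 1
4 = 4×1 + 0
Back-substitute:
1 = 9 − 2·4
1 = −2·13 + 3·9
1 = 3·55272 − 12755·13
So 13·(-12755) ≡ 1 (mod 55272), hence d ≡ -12755 ≡ 42517 (mod 55272).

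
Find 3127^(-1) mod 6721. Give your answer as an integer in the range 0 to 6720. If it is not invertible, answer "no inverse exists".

Extended Euclidean algorithm:
6721 = 2·3127 + 467
3127 = 6·467 + 325
467 = 1·325 + 142
325 = 2·142 + 41
142 = 3·41 + 19
41 = 2·19 + 3
19 = 6·3 + 1
3 = 3·1 + 0
The gcd is 1. Working backward:
1 = 19 − 6·3
1 = −6·41 + 13·19
1 = 13·142 − 45·41
1 = −45·325 + 103·142
1 = 103·467 − 148·325
1 = −148·3127 + 991·467
1 = 991·6721 − 2130·3127
So 3127·(-2130) ≡ 1 (mod 6721), and -2130 ≡ 4591 (mod 6721).

4591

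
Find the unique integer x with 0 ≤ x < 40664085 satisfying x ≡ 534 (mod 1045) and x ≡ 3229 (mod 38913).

17124949

Write x = 534 + 1045·k. Then 1045·k ≡ 3229 − 534 ≡ 2695 (mod 38913).
Need 1045⁻¹ mod 38913. Extended Euclid on (38913, 1045):
38913 = 37·1045 + 248
1045 = 4·248 + 53
248 = 4·53 + 36
53 = 1·36 + 17
36 = 2·17 + 2
17 = 8·2 + 1
2 = 2·1 + 0
Back-substitute:
1 = 17 − 8·2
1 = −8·36 + 17·17
1 = 17·53 − 25·36
1 = −25·248 + 117·53
1 = 117·1045 − 493·248
1 = −493·38913 + 18358·1045
1045⁻¹ ≡ 18358 (mod 38913), so k ≡ 18358·2695 ≡ 16387 (mod 38913).
x = 534 + 1045·16387 = 17124949.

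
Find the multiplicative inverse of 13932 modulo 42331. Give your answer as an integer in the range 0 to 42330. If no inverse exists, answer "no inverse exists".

5776

gcd(42331, 13932) by repeated division:
42331 = 3×13932 + 535
13932 = 26×535 + 22
535 = 24×22 + 7
22 = 3×7 + 1
7 = 7×1 + 0
The gcd is 1. Working backward:
1 = 22 − 3·7
1 = −3·535 + 73·22
1 = 73·13932 − 1901·535
1 = −1901·42331 + 5776·13932
So 13932·5776 ≡ 1 (mod 42331).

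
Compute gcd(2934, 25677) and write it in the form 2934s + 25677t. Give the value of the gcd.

9

Repeated division:
25677 = 8·2934 + 2205
2934 = 1·2205 + 729
2205 = 3·729 + 18
729 = 40·18 + 9
18 = 2·9 + 0
gcd(2934, 25677) = 9.
Express as a combination:
9 = 729 − 40·18
9 = −40·2205 + 121·729
9 = 121·2934 − 161·2205
9 = −161·25677 + 1409·2934
So 9 = (-161)·25677 + (1409)·2934.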